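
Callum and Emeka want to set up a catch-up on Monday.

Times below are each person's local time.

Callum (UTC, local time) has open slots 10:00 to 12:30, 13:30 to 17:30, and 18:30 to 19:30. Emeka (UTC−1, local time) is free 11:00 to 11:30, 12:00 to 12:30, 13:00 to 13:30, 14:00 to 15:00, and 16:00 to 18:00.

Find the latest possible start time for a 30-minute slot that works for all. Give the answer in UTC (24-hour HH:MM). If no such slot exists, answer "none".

18:30

Callum → UTC: 10:00–12:30, 13:30–17:30, 18:30–19:30.
Emeka → UTC: 12:00–12:30, 13:00–13:30, 14:00–14:30, 15:00–16:00, 17:00–19:00.
Callum ∩ Emeka: 12:00–12:30, 14:00–14:30, 15:00–16:00, 17:00–17:30, 18:30–19:00.
Windows ≥ 30 min: 12:00–12:30, 14:00–14:30, 15:00–16:00, 17:00–17:30, 18:30–19:00.
Latest start in the last window 18:30–19:00 is 19:00 − 30 min = 18:30.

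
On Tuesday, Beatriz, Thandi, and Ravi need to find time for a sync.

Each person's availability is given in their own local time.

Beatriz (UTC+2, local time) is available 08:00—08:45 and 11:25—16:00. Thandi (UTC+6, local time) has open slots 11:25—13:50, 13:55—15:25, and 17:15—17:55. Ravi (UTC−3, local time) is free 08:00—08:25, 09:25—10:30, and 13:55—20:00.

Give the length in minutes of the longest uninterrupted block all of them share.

10 minutes

Beatriz → UTC: 06:00–06:45, 09:25–14:00.
Thandi → UTC: 05:25–07:50, 07:55–09:25, 11:15–11:55.
Ravi → UTC: 11:00–11:25, 12:25–13:30, 16:55–23:00.
Beatriz ∩ Thandi: 06:00–06:45, 11:15–11:55.
Beatriz ∩ Thandi ∩ Ravi: 11:15–11:25.
Single common window of 10 minutes.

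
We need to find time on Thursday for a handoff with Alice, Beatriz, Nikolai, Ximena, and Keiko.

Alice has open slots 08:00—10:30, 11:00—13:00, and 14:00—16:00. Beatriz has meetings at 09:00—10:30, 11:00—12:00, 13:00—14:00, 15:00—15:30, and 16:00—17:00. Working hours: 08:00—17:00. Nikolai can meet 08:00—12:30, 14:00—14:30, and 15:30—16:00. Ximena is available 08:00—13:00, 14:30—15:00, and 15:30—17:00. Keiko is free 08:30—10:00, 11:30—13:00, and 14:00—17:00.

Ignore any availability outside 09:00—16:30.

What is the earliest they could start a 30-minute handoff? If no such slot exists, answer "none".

Beatriz free within 08:00–17:00: 08:00–09:00, 10:30–11:00, 12:00–13:00, 14:00–15:00, 15:30–16:00.
Alice ∩ Beatriz: 08:00–09:00, 12:00–13:00, 14:00–15:00, 15:30–16:00.
Alice ∩ Beatriz ∩ Nikolai: 08:00–09:00, 12:00–12:30, 14:00–14:30, 15:30–16:00.
Alice ∩ Beatriz ∩ Nikolai ∩ Ximena: 08:00–09:00, 12:00–12:30, 15:30–16:00.
Alice ∩ Beatriz ∩ Nikolai ∩ Ximena ∩ Keiko: 08:30–09:00, 12:00–12:30, 15:30–16:00.
Restricted to 09:00–16:30: 12:00–12:30, 15:30–16:00.
Windows ≥ 30 min: 12:00–12:30, 15:30–16:00.
Earliest such window starts at 12:00.

12:00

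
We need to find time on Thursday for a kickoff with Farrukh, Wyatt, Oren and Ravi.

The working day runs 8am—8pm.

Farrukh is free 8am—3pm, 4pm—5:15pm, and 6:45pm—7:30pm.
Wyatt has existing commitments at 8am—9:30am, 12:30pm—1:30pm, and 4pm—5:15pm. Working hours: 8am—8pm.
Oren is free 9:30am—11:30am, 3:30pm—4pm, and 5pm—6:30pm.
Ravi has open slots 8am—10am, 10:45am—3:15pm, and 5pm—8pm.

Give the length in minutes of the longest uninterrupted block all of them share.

Wyatt free within 08:00–20:00: 09:30–12:30, 13:30–16:00, 17:15–20:00.
Farrukh ∩ Wyatt: 09:30–12:30, 13:30–15:00, 18:45–19:30.
Farrukh ∩ Wyatt ∩ Oren: 09:30–11:30.
Farrukh ∩ Wyatt ∩ Oren ∩ Ravi: 09:30–10:00, 10:45–11:30.
Common window lengths: 30, 45 min; longest is 45.

45 minutes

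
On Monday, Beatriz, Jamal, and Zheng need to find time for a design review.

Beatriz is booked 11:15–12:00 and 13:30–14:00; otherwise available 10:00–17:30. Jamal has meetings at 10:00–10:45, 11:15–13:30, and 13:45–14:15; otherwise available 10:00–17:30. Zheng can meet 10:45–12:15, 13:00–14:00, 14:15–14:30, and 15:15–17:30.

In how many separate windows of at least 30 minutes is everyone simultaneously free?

2

Beatriz free within 10:00–17:30: 10:00–11:15, 12:00–13:30, 14:00–17:30.
Jamal free within 10:00–17:30: 10:45–11:15, 13:30–13:45, 14:15–17:30.
Beatriz ∩ Jamal: 10:45–11:15, 14:15–17:30.
Beatriz ∩ Jamal ∩ Zheng: 10:45–11:15, 14:15–14:30, 15:15–17:30.
Windows ≥ 30 min: 10:45–11:15, 15:15–17:30.
That's 2 windows.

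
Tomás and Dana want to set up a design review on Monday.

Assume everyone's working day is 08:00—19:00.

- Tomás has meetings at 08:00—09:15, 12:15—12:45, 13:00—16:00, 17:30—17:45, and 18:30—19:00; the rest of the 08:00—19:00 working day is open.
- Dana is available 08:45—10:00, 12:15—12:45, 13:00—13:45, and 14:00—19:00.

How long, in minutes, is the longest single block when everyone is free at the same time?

Tomás free within 08:00–19:00: 09:15–12:15, 12:45–13:00, 16:00–17:30, 17:45–18:30.
Tomás ∩ Dana: 09:15–10:00, 16:00–17:30, 17:45–18:30.
Common window lengths: 45, 90, 45 min; longest is 90.

90 minutes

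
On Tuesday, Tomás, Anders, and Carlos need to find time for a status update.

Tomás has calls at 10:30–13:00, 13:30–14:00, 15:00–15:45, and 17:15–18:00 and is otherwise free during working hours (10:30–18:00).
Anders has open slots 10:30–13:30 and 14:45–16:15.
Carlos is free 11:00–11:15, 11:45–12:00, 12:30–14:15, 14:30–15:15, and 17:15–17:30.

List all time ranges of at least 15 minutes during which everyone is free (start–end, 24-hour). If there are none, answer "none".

13:00–13:30, 14:45–15:00

Tomás free within 10:30–18:00: 13:00–13:30, 14:00–15:00, 15:45–17:15.
Tomás ∩ Anders: 13:00–13:30, 14:45–15:00, 15:45–16:15.
Tomás ∩ Anders ∩ Carlos: 13:00–13:30, 14:45–15:00.
Windows ≥ 15 min: 13:00–13:30, 14:45–15:00.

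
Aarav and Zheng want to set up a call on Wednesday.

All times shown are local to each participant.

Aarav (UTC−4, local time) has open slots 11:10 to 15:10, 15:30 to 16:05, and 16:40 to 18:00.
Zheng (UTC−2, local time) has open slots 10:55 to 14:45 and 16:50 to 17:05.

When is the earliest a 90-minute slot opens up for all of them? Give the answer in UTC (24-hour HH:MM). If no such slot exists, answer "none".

Aarav → UTC: 15:10–19:10, 19:30–20:05, 20:40–22:00.
Zheng → UTC: 12:55–16:45, 18:50–19:05.
Aarav ∩ Zheng: 15:10–16:45, 18:50–19:05.
Windows ≥ 90 min: 15:10–16:45.
Earliest such window starts at 15:10.

15:10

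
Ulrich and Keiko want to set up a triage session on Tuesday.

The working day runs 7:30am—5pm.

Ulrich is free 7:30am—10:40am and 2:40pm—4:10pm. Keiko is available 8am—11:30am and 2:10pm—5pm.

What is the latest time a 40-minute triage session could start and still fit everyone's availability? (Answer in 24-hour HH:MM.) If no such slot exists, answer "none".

15:30

Ulrich ∩ Keiko: 08:00–10:40, 14:40–16:10.
Windows ≥ 40 min: 08:00–10:40, 14:40–16:10.
Latest start in the last window 14:40–16:10 is 16:10 − 40 min = 15:30.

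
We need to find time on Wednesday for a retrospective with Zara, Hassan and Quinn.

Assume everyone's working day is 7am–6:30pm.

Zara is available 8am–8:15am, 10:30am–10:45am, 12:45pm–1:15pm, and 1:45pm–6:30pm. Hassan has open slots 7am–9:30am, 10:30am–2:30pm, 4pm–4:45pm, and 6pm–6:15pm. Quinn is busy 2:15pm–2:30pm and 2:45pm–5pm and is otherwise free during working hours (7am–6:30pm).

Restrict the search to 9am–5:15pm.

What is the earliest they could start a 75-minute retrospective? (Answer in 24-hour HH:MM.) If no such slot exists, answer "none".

Quinn free within 07:00–18:30: 07:00–14:15, 14:30–14:45, 17:00–18:30.
Zara ∩ Hassan: 08:00–08:15, 10:30–10:45, 12:45–13:15, 13:45–14:30, 16:00–16:45, 18:00–18:15.
Zara ∩ Hassan ∩ Quinn: 08:00–08:15, 10:30–10:45, 12:45–13:15, 13:45–14:15, 18:00–18:15.
Restricted to 09:00–17:15: 10:30–10:45, 12:45–13:15, 13:45–14:15.
Windows ≥ 75 min: (none).

none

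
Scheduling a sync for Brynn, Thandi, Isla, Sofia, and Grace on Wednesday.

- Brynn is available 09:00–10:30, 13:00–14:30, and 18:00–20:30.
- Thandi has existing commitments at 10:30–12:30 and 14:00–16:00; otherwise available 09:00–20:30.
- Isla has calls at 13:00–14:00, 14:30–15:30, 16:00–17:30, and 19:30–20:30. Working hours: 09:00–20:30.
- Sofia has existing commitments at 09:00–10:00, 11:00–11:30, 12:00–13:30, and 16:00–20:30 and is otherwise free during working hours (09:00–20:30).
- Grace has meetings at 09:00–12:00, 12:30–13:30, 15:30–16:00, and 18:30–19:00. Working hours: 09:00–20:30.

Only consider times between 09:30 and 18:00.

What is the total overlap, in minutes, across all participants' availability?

Thandi free within 09:00–20:30: 09:00–10:30, 12:30–14:00, 16:00–20:30.
Isla free within 09:00–20:30: 09:00–13:00, 14:00–14:30, 15:30–16:00, 17:30–19:30.
Sofia free within 09:00–20:30: 10:00–11:00, 11:30–12:00, 13:30–16:00.
Grace free within 09:00–20:30: 12:00–12:30, 13:30–15:30, 16:00–18:30, 19:00–20:30.
Brynn ∩ Thandi: 09:00–10:30, 13:00–14:00, 18:00–20:30.
Brynn ∩ Thandi ∩ Isla: 09:00–10:30, 18:00–19:30.
Brynn ∩ Thandi ∩ Isla ∩ Sofia: 10:00–10:30.
Brynn ∩ Thandi ∩ Isla ∩ Sofia ∩ Grace: (none).
Restricted to 09:30–18:00: (none).
Total common minutes: 0.

0 minutes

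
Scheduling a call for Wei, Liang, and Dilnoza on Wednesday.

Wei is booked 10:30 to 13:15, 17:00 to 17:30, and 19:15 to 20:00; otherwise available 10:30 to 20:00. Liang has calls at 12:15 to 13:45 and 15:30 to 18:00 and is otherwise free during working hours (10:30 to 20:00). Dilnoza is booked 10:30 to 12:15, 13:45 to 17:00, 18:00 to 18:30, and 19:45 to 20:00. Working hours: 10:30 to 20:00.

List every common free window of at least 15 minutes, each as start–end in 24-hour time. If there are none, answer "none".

Wei free within 10:30–20:00: 13:15–17:00, 17:30–19:15.
Liang free within 10:30–20:00: 10:30–12:15, 13:45–15:30, 18:00–20:00.
Dilnoza free within 10:30–20:00: 12:15–13:45, 17:00–18:00, 18:30–19:45.
Wei ∩ Liang: 13:45–15:30, 18:00–19:15.
Wei ∩ Liang ∩ Dilnoza: 18:30–19:15.
Windows ≥ 15 min: 18:30–19:15.

18:30–19:15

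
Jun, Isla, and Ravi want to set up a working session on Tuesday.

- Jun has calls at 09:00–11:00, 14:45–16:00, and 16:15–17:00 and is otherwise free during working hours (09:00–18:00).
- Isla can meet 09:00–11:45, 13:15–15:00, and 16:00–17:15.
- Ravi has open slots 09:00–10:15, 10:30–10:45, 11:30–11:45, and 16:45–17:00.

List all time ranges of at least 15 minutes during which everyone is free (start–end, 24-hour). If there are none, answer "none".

Jun free within 09:00–18:00: 11:00–14:45, 16:00–16:15, 17:00–18:00.
Jun ∩ Isla: 11:00–11:45, 13:15–14:45, 16:00–16:15, 17:00–17:15.
Jun ∩ Isla ∩ Ravi: 11:30–11:45.
Windows ≥ 15 min: 11:30–11:45.

11:30–11:45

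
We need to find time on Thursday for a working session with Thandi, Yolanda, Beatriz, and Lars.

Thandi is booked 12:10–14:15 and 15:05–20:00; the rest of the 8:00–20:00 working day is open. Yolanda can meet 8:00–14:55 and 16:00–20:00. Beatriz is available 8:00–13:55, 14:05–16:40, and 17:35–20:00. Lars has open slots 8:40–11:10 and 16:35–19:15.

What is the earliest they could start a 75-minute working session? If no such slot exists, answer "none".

08:40

Thandi free within 08:00–20:00: 08:00–12:10, 14:15–15:05.
Thandi ∩ Yolanda: 08:00–12:10, 14:15–14:55.
Thandi ∩ Yolanda ∩ Beatriz: 08:00–12:10, 14:15–14:55.
Thandi ∩ Yolanda ∩ Beatriz ∩ Lars: 08:40–11:10.
Windows ≥ 75 min: 08:40–11:10.
Earliest such window starts at 08:40.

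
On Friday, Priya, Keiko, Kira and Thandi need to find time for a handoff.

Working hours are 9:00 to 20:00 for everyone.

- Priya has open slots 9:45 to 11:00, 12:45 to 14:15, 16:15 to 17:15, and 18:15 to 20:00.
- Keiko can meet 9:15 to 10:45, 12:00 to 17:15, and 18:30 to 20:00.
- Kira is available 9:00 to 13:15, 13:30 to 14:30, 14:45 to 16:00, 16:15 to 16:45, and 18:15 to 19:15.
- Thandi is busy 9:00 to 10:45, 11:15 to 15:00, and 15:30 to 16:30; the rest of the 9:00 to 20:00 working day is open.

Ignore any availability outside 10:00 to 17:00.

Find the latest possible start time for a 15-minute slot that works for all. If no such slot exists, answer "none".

Thandi free within 09:00–20:00: 10:45–11:15, 15:00–15:30, 16:30–20:00.
Priya ∩ Keiko: 09:45–10:45, 12:45–14:15, 16:15–17:15, 18:30–20:00.
Priya ∩ Keiko ∩ Kira: 09:45–10:45, 12:45–13:15, 13:30–14:15, 16:15–16:45, 18:30–19:15.
Priya ∩ Keiko ∩ Kira ∩ Thandi: 16:30–16:45, 18:30–19:15.
Restricted to 10:00–17:00: 16:30–16:45.
Windows ≥ 15 min: 16:30–16:45.
Latest start in the last window 16:30–16:45 is 16:45 − 15 min = 16:30.

16:30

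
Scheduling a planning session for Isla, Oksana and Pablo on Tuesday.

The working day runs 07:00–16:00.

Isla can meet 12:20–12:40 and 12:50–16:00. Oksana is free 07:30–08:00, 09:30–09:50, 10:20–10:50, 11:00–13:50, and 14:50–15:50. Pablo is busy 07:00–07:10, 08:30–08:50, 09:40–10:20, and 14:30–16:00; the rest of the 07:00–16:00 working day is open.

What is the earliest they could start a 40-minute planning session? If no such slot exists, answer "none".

Pablo free within 07:00–16:00: 07:10–08:30, 08:50–09:40, 10:20–14:30.
Isla ∩ Oksana: 12:20–12:40, 12:50–13:50, 14:50–15:50.
Isla ∩ Oksana ∩ Pablo: 12:20–12:40, 12:50–13:50.
Windows ≥ 40 min: 12:50–13:50.
Earliest such window starts at 12:50.

12:50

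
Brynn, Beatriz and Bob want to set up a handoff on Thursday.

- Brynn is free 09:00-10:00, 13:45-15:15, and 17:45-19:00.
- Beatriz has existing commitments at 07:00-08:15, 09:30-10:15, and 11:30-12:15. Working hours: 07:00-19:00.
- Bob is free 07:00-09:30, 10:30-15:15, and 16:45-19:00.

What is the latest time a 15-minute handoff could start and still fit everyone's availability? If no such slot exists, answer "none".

Beatriz free within 07:00–19:00: 08:15–09:30, 10:15–11:30, 12:15–19:00.
Brynn ∩ Beatriz: 09:00–09:30, 13:45–15:15, 17:45–19:00.
Brynn ∩ Beatriz ∩ Bob: 09:00–09:30, 13:45–15:15, 17:45–19:00.
Windows ≥ 15 min: 09:00–09:30, 13:45–15:15, 17:45–19:00.
Latest start in the last window 17:45–19:00 is 19:00 − 15 min = 18:45.

18:45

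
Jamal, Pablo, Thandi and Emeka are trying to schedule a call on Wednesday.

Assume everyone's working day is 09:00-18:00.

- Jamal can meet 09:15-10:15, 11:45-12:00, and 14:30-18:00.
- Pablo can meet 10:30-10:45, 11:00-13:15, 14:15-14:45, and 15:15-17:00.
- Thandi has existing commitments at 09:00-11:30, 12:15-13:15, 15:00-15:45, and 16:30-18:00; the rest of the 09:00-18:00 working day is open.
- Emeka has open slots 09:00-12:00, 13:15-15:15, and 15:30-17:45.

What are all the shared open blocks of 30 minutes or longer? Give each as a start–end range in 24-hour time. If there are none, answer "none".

Thandi free within 09:00–18:00: 11:30–12:15, 13:15–15:00, 15:45–16:30.
Jamal ∩ Pablo: 11:45–12:00, 14:30–14:45, 15:15–17:00.
Jamal ∩ Pablo ∩ Thandi: 11:45–12:00, 14:30–14:45, 15:45–16:30.
Jamal ∩ Pablo ∩ Thandi ∩ Emeka: 11:45–12:00, 14:30–14:45, 15:45–16:30.
Windows ≥ 30 min: 15:45–16:30.

15:45–16:30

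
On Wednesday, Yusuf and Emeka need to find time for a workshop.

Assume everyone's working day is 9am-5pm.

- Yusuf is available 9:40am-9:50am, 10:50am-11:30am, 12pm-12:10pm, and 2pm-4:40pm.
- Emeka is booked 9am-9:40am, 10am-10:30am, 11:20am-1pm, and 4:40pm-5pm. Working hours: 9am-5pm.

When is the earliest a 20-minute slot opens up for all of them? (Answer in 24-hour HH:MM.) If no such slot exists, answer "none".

10:50

Emeka free within 09:00–17:00: 09:40–10:00, 10:30–11:20, 13:00–16:40.
Yusuf ∩ Emeka: 09:40–09:50, 10:50–11:20, 14:00–16:40.
Windows ≥ 20 min: 10:50–11:20, 14:00–16:40.
Earliest such window starts at 10:50.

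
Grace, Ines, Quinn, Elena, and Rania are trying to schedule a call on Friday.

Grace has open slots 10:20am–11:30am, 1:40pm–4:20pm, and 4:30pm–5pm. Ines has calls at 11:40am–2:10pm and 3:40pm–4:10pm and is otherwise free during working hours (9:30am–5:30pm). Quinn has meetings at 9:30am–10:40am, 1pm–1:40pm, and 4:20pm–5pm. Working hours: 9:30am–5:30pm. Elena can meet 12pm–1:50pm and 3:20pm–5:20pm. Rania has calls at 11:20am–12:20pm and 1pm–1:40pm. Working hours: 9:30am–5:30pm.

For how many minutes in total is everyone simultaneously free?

30 minutes

Ines free within 09:30–17:30: 09:30–11:40, 14:10–15:40, 16:10–17:30.
Quinn free within 09:30–17:30: 10:40–13:00, 13:40–16:20, 17:00–17:30.
Rania free within 09:30–17:30: 09:30–11:20, 12:20–13:00, 13:40–17:30.
Grace ∩ Ines: 10:20–11:30, 14:10–15:40, 16:10–16:20, 16:30–17:00.
Grace ∩ Ines ∩ Quinn: 10:40–11:30, 14:10–15:40, 16:10–16:20.
Grace ∩ Ines ∩ Quinn ∩ Elena: 15:20–15:40, 16:10–16:20.
Grace ∩ Ines ∩ Quinn ∩ Elena ∩ Rania: 15:20–15:40, 16:10–16:20.
Total common minutes: 20 + 10 = 30.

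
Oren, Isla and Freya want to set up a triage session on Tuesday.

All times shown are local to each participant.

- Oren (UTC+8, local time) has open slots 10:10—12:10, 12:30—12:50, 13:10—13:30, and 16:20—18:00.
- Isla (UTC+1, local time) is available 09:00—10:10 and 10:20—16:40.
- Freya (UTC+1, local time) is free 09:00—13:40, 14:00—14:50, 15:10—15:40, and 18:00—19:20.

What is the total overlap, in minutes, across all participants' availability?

Oren → UTC: 02:10–04:10, 04:30–04:50, 05:10–05:30, 08:20–10:00.
Isla → UTC: 08:00–09:10, 09:20–15:40.
Freya → UTC: 08:00–12:40, 13:00–13:50, 14:10–14:40, 17:00–18:20.
Oren ∩ Isla: 08:20–09:10, 09:20–10:00.
Oren ∩ Isla ∩ Freya: 08:20–09:10, 09:20–10:00.
Total common minutes: 50 + 40 = 90.

90 minutes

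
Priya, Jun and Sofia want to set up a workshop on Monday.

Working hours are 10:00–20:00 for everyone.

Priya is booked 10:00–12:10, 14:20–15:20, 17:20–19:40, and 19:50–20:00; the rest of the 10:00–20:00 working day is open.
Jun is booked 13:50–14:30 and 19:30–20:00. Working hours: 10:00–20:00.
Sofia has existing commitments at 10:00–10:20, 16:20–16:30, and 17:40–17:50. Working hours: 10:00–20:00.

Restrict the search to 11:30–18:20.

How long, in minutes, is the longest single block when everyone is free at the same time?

100 minutes

Priya free within 10:00–20:00: 12:10–14:20, 15:20–17:20, 19:40–19:50.
Jun free within 10:00–20:00: 10:00–13:50, 14:30–19:30.
Sofia free within 10:00–20:00: 10:20–16:20, 16:30–17:40, 17:50–20:00.
Priya ∩ Jun: 12:10–13:50, 15:20–17:20.
Priya ∩ Jun ∩ Sofia: 12:10–13:50, 15:20–16:20, 16:30–17:20.
Restricted to 11:30–18:20: 12:10–13:50, 15:20–16:20, 16:30–17:20.
Common window lengths: 100, 60, 50 min; longest is 100.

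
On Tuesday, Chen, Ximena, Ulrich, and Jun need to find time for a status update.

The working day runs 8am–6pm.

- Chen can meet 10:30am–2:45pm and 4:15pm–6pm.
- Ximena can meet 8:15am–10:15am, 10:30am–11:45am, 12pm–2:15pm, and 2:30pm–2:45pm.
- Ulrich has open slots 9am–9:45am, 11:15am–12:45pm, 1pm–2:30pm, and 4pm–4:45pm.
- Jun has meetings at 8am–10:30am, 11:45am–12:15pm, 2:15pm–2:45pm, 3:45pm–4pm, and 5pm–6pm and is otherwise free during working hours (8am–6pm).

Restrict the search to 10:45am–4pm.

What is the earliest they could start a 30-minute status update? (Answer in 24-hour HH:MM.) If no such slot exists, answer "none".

11:15

Jun free within 08:00–18:00: 10:30–11:45, 12:15–14:15, 14:45–15:45, 16:00–17:00.
Chen ∩ Ximena: 10:30–11:45, 12:00–14:15, 14:30–14:45.
Chen ∩ Ximena ∩ Ulrich: 11:15–11:45, 12:00–12:45, 13:00–14:15.
Chen ∩ Ximena ∩ Ulrich ∩ Jun: 11:15–11:45, 12:15–12:45, 13:00–14:15.
Restricted to 10:45–16:00: 11:15–11:45, 12:15–12:45, 13:00–14:15.
Windows ≥ 30 min: 11:15–11:45, 12:15–12:45, 13:00–14:15.
Earliest such window starts at 11:15.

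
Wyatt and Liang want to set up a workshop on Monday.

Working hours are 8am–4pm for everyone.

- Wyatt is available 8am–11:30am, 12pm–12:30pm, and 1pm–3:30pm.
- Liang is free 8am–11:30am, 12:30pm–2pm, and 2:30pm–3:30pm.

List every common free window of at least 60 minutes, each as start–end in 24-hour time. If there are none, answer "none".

08:00–11:30, 13:00–14:00, 14:30–15:30

Wyatt ∩ Liang: 08:00–11:30, 13:00–14:00, 14:30–15:30.
Windows ≥ 60 min: 08:00–11:30, 13:00–14:00, 14:30–15:30.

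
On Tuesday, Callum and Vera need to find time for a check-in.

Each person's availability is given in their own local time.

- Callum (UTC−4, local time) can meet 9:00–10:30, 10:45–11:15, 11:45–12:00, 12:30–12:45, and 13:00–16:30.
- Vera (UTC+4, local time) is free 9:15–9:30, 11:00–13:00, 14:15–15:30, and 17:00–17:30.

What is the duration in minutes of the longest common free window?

Callum → UTC: 13:00–14:30, 14:45–15:15, 15:45–16:00, 16:30–16:45, 17:00–20:30.
Vera → UTC: 05:15–05:30, 07:00–09:00, 10:15–11:30, 13:00–13:30.
Callum ∩ Vera: 13:00–13:30.
Single common window of 30 minutes.

30 minutes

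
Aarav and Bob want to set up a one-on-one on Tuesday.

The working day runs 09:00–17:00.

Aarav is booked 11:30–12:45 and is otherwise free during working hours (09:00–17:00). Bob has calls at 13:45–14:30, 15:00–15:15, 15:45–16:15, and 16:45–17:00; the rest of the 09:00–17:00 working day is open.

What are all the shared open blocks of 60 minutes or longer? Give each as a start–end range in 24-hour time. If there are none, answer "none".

Aarav free within 09:00–17:00: 09:00–11:30, 12:45–17:00.
Bob free within 09:00–17:00: 09:00–13:45, 14:30–15:00, 15:15–15:45, 16:15–16:45.
Aarav ∩ Bob: 09:00–11:30, 12:45–13:45, 14:30–15:00, 15:15–15:45, 16:15–16:45.
Windows ≥ 60 min: 09:00–11:30, 12:45–13:45.

09:00–11:30, 12:45–13:45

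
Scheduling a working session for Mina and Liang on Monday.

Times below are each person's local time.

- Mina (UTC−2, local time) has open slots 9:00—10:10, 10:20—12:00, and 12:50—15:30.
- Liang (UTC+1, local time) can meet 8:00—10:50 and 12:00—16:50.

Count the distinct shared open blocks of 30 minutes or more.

3

Mina → UTC: 11:00–12:10, 12:20–14:00, 14:50–17:30.
Liang → UTC: 07:00–09:50, 11:00–15:50.
Mina ∩ Liang: 11:00–12:10, 12:20–14:00, 14:50–15:50.
Windows ≥ 30 min: 11:00–12:10, 12:20–14:00, 14:50–15:50.
That's 3 windows.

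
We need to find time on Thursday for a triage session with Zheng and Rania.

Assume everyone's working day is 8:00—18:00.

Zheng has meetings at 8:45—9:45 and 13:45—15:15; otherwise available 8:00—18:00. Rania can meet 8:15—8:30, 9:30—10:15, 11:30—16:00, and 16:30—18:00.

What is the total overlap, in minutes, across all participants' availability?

315 minutes

Zheng free within 08:00–18:00: 08:00–08:45, 09:45–13:45, 15:15–18:00.
Zheng ∩ Rania: 08:15–08:30, 09:45–10:15, 11:30–13:45, 15:15–16:00, 16:30–18:00.
Total common minutes: 15 + 30 + 135 + 45 + 90 = 315.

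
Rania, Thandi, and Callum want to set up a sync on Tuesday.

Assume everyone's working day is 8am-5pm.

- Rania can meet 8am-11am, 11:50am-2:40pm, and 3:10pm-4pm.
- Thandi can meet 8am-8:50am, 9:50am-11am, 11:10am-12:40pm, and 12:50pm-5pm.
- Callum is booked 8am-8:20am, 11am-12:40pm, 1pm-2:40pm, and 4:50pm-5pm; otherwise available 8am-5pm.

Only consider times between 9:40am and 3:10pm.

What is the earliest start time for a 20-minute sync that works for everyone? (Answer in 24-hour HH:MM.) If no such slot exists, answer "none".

09:50

Callum free within 08:00–17:00: 08:20–11:00, 12:40–13:00, 14:40–16:50.
Rania ∩ Thandi: 08:00–08:50, 09:50–11:00, 11:50–12:40, 12:50–14:40, 15:10–16:00.
Rania ∩ Thandi ∩ Callum: 08:20–08:50, 09:50–11:00, 12:50–13:00, 15:10–16:00.
Restricted to 09:40–15:10: 09:50–11:00, 12:50–13:00.
Windows ≥ 20 min: 09:50–11:00.
Earliest such window starts at 09:50.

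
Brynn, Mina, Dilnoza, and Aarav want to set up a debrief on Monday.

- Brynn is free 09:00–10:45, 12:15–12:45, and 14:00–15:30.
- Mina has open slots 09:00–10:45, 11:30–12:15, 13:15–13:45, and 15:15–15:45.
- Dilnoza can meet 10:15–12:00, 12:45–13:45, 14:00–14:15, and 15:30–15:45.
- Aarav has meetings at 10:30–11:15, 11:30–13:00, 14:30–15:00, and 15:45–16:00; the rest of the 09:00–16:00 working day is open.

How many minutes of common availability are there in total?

15 minutes

Aarav free within 09:00–16:00: 09:00–10:30, 11:15–11:30, 13:00–14:30, 15:00–15:45.
Brynn ∩ Mina: 09:00–10:45, 15:15–15:30.
Brynn ∩ Mina ∩ Dilnoza: 10:15–10:45.
Brynn ∩ Mina ∩ Dilnoza ∩ Aarav: 10:15–10:30.
Total common minutes: 15.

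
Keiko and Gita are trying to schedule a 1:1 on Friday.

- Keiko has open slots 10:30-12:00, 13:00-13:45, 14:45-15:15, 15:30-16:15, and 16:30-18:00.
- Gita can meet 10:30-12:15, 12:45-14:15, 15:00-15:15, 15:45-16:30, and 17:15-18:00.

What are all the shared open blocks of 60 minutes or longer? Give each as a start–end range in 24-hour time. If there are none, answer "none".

10:30–12:00

Keiko ∩ Gita: 10:30–12:00, 13:00–13:45, 15:00–15:15, 15:45–16:15, 17:15–18:00.
Windows ≥ 60 min: 10:30–12:00.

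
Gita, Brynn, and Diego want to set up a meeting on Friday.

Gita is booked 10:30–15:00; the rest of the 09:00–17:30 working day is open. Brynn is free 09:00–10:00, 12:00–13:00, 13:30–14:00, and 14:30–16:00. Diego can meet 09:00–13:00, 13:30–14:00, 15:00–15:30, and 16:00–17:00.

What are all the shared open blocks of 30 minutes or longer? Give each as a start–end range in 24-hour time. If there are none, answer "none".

Gita free within 09:00–17:30: 09:00–10:30, 15:00–17:30.
Gita ∩ Brynn: 09:00–10:00, 15:00–16:00.
Gita ∩ Brynn ∩ Diego: 09:00–10:00, 15:00–15:30.
Windows ≥ 30 min: 09:00–10:00, 15:00–15:30.

09:00–10:00, 15:00–15:30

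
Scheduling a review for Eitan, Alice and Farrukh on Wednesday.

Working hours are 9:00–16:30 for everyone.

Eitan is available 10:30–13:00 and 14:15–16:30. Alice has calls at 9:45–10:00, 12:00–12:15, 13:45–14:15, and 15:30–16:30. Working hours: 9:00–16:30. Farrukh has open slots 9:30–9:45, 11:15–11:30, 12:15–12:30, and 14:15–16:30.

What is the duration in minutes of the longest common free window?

Alice free within 09:00–16:30: 09:00–09:45, 10:00–12:00, 12:15–13:45, 14:15–15:30.
Eitan ∩ Alice: 10:30–12:00, 12:15–13:00, 14:15–15:30.
Eitan ∩ Alice ∩ Farrukh: 11:15–11:30, 12:15–12:30, 14:15–15:30.
Common window lengths: 15, 15, 75 min; longest is 75.

75 minutes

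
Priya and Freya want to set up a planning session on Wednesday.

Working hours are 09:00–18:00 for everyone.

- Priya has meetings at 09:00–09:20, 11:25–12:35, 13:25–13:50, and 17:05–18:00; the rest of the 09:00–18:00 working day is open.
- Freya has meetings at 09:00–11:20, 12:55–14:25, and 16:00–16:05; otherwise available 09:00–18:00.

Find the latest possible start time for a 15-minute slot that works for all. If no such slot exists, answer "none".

Priya free within 09:00–18:00: 09:20–11:25, 12:35–13:25, 13:50–17:05.
Freya free within 09:00–18:00: 11:20–12:55, 14:25–16:00, 16:05–18:00.
Priya ∩ Freya: 11:20–11:25, 12:35–12:55, 14:25–16:00, 16:05–17:05.
Windows ≥ 15 min: 12:35–12:55, 14:25–16:00, 16:05–17:05.
Latest start in the last window 16:05–17:05 is 17:05 − 15 min = 16:50.

16:50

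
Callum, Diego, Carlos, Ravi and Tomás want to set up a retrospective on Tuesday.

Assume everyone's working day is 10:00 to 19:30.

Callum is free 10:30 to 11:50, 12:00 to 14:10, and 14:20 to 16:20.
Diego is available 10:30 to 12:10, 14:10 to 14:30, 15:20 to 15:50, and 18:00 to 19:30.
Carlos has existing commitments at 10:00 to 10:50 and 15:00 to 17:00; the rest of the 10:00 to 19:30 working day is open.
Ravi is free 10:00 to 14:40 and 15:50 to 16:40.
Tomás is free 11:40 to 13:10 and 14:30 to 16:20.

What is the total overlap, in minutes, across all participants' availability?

20 minutes

Carlos free within 10:00–19:30: 10:50–15:00, 17:00–19:30.
Callum ∩ Diego: 10:30–11:50, 12:00–12:10, 14:20–14:30, 15:20–15:50.
Callum ∩ Diego ∩ Carlos: 10:50–11:50, 12:00–12:10, 14:20–14:30.
Callum ∩ Diego ∩ Carlos ∩ Ravi: 10:50–11:50, 12:00–12:10, 14:20–14:30.
Callum ∩ Diego ∩ Carlos ∩ Ravi ∩ Tomás: 11:40–11:50, 12:00–12:10.
Total common minutes: 10 + 10 = 20.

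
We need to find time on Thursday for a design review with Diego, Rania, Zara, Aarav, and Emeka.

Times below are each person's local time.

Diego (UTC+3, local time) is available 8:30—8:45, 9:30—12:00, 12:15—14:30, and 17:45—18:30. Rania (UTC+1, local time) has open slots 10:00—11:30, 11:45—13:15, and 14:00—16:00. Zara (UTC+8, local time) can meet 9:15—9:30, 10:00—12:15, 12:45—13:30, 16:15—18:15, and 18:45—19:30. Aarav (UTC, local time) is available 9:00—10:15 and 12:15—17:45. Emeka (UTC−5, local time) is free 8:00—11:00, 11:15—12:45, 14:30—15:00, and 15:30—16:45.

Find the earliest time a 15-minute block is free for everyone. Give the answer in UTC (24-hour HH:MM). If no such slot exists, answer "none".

none

Diego → UTC: 05:30–05:45, 06:30–09:00, 09:15–11:30, 14:45–15:30.
Rania → UTC: 09:00–10:30, 10:45–12:15, 13:00–15:00.
Zara → UTC: 01:15–01:30, 02:00–04:15, 04:45–05:30, 08:15–10:15, 10:45–11:30.
Aarav → UTC: 09:00–10:15, 12:15–17:45.
Emeka → UTC: 13:00–16:00, 16:15–17:45, 19:30–20:00, 20:30–21:45.
Diego ∩ Rania: 09:15–10:30, 10:45–11:30, 14:45–15:00.
Diego ∩ Rania ∩ Zara: 09:15–10:15, 10:45–11:30.
Diego ∩ Rania ∩ Zara ∩ Aarav: 09:15–10:15.
Diego ∩ Rania ∩ Zara ∩ Aarav ∩ Emeka: (none).
Windows ≥ 15 min: (none).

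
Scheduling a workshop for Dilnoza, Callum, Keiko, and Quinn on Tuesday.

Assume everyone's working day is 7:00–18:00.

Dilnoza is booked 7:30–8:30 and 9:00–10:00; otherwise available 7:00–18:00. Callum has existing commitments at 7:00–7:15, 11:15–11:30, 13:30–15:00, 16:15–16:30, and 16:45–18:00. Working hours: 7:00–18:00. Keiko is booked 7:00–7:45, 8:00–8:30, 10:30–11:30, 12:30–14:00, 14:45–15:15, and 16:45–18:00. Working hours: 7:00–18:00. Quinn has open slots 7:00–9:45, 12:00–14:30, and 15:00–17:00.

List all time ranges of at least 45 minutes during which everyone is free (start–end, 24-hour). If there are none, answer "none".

15:15–16:15

Dilnoza free within 07:00–18:00: 07:00–07:30, 08:30–09:00, 10:00–18:00.
Callum free within 07:00–18:00: 07:15–11:15, 11:30–13:30, 15:00–16:15, 16:30–16:45.
Keiko free within 07:00–18:00: 07:45–08:00, 08:30–10:30, 11:30–12:30, 14:00–14:45, 15:15–16:45.
Dilnoza ∩ Callum: 07:15–07:30, 08:30–09:00, 10:00–11:15, 11:30–13:30, 15:00–16:15, 16:30–16:45.
Dilnoza ∩ Callum ∩ Keiko: 08:30–09:00, 10:00–10:30, 11:30–12:30, 15:15–16:15, 16:30–16:45.
Dilnoza ∩ Callum ∩ Keiko ∩ Quinn: 08:30–09:00, 12:00–12:30, 15:15–16:15, 16:30–16:45.
Windows ≥ 45 min: 15:15–16:15.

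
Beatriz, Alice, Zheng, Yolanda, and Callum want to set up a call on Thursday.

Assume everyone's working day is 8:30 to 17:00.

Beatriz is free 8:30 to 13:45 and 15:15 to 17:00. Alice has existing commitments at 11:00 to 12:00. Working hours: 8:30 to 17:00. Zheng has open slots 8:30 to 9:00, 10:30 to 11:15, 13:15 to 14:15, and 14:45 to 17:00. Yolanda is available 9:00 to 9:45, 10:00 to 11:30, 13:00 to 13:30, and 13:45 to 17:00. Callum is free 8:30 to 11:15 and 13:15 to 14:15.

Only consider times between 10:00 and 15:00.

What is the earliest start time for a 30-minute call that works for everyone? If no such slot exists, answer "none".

Alice free within 08:30–17:00: 08:30–11:00, 12:00–17:00.
Beatriz ∩ Alice: 08:30–11:00, 12:00–13:45, 15:15–17:00.
Beatriz ∩ Alice ∩ Zheng: 08:30–09:00, 10:30–11:00, 13:15–13:45, 15:15–17:00.
Beatriz ∩ Alice ∩ Zheng ∩ Yolanda: 10:30–11:00, 13:15–13:30, 15:15–17:00.
Beatriz ∩ Alice ∩ Zheng ∩ Yolanda ∩ Callum: 10:30–11:00, 13:15–13:30.
Restricted to 10:00–15:00: 10:30–11:00, 13:15–13:30.
Windows ≥ 30 min: 10:30–11:00.
Earliest such window starts at 10:30.

10:30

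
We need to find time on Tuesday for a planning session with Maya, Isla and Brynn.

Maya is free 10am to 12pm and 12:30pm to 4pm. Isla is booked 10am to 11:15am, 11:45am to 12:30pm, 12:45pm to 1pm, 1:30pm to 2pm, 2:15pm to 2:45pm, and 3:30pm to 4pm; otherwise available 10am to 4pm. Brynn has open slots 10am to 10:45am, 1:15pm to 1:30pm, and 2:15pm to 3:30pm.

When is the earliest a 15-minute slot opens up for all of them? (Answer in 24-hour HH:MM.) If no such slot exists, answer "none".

13:15

Isla free within 10:00–16:00: 11:15–11:45, 12:30–12:45, 13:00–13:30, 14:00–14:15, 14:45–15:30.
Maya ∩ Isla: 11:15–11:45, 12:30–12:45, 13:00–13:30, 14:00–14:15, 14:45–15:30.
Maya ∩ Isla ∩ Brynn: 13:15–13:30, 14:45–15:30.
Windows ≥ 15 min: 13:15–13:30, 14:45–15:30.
Earliest such window starts at 13:15.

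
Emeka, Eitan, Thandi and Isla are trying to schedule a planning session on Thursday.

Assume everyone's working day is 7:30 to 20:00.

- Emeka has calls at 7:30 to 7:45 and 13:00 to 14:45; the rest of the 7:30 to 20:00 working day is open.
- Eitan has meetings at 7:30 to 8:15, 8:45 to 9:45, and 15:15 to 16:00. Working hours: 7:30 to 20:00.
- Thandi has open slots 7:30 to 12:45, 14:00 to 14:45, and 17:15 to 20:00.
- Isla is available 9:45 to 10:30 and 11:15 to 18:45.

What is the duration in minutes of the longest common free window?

Emeka free within 07:30–20:00: 07:45–13:00, 14:45–20:00.
Eitan free within 07:30–20:00: 08:15–08:45, 09:45–15:15, 16:00–20:00.
Emeka ∩ Eitan: 08:15–08:45, 09:45–13:00, 14:45–15:15, 16:00–20:00.
Emeka ∩ Eitan ∩ Thandi: 08:15–08:45, 09:45–12:45, 17:15–20:00.
Emeka ∩ Eitan ∩ Thandi ∩ Isla: 09:45–10:30, 11:15–12:45, 17:15–18:45.
Common window lengths: 45, 90, 90 min; longest is 90.

90 minutes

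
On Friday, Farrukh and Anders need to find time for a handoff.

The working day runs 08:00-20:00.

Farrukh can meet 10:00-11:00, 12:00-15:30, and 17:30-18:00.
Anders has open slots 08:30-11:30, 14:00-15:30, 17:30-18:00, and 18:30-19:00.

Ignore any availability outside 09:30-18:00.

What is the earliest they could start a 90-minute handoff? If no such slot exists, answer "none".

14:00

Farrukh ∩ Anders: 10:00–11:00, 14:00–15:30, 17:30–18:00.
Restricted to 09:30–18:00: 10:00–11:00, 14:00–15:30, 17:30–18:00.
Windows ≥ 90 min: 14:00–15:30.
Earliest such window starts at 14:00.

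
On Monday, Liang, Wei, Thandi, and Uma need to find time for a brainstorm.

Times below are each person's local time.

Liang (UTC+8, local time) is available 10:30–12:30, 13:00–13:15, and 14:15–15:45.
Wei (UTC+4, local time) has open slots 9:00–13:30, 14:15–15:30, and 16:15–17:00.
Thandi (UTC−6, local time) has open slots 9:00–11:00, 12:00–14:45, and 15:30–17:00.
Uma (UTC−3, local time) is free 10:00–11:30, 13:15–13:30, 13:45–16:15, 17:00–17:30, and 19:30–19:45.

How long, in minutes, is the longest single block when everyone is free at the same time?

0 minutes

Liang → UTC: 02:30–04:30, 05:00–05:15, 06:15–07:45.
Wei → UTC: 05:00–09:30, 10:15–11:30, 12:15–13:00.
Thandi → UTC: 15:00–17:00, 18:00–20:45, 21:30–23:00.
Uma → UTC: 13:00–14:30, 16:15–16:30, 16:45–19:15, 20:00–20:30, 22:30–22:45.
Liang ∩ Wei: 05:00–05:15, 06:15–07:45.
Liang ∩ Wei ∩ Thandi: (none).
Liang ∩ Wei ∩ Thandi ∩ Uma: (none).
No common window.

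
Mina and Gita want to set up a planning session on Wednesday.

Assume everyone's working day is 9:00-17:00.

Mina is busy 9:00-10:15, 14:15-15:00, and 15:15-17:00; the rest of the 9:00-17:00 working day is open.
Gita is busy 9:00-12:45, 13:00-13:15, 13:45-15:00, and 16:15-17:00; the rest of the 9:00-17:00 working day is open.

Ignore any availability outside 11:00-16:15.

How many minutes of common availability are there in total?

60 minutes

Mina free within 09:00–17:00: 10:15–14:15, 15:00–15:15.
Gita free within 09:00–17:00: 12:45–13:00, 13:15–13:45, 15:00–16:15.
Mina ∩ Gita: 12:45–13:00, 13:15–13:45, 15:00–15:15.
Restricted to 11:00–16:15: 12:45–13:00, 13:15–13:45, 15:00–15:15.
Total common minutes: 15 + 30 + 15 = 60.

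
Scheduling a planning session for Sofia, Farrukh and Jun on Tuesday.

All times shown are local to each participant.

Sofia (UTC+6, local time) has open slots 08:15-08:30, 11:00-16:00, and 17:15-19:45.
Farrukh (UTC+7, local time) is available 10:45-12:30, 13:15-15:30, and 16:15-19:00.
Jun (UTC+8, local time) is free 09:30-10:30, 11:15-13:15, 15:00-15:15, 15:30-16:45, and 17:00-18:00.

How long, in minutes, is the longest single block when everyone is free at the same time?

Sofia → UTC: 02:15–02:30, 05:00–10:00, 11:15–13:45.
Farrukh → UTC: 03:45–05:30, 06:15–08:30, 09:15–12:00.
Jun → UTC: 01:30–02:30, 03:15–05:15, 07:00–07:15, 07:30–08:45, 09:00–10:00.
Sofia ∩ Farrukh: 05:00–05:30, 06:15–08:30, 09:15–10:00, 11:15–12:00.
Sofia ∩ Farrukh ∩ Jun: 05:00–05:15, 07:00–07:15, 07:30–08:30, 09:15–10:00.
Common window lengths: 15, 15, 60, 45 min; longest is 60.

60 minutes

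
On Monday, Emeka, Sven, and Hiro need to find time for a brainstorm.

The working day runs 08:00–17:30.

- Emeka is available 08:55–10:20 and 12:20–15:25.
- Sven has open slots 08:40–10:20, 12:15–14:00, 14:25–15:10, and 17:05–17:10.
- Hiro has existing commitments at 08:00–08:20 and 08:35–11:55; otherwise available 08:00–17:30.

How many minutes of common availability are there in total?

145 minutes

Hiro free within 08:00–17:30: 08:20–08:35, 11:55–17:30.
Emeka ∩ Sven: 08:55–10:20, 12:20–14:00, 14:25–15:10.
Emeka ∩ Sven ∩ Hiro: 12:20–14:00, 14:25–15:10.
Total common minutes: 100 + 45 = 145.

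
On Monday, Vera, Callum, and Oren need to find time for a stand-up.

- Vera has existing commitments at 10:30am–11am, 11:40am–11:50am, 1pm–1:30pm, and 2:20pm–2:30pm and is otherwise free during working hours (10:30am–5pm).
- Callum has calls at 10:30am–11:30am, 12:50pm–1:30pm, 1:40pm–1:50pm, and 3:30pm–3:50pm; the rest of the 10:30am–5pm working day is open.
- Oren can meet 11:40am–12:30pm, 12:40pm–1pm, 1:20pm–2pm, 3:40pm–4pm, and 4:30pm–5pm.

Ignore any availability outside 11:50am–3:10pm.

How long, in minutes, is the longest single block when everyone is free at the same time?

Vera free within 10:30–17:00: 11:00–11:40, 11:50–13:00, 13:30–14:20, 14:30–17:00.
Callum free within 10:30–17:00: 11:30–12:50, 13:30–13:40, 13:50–15:30, 15:50–17:00.
Vera ∩ Callum: 11:30–11:40, 11:50–12:50, 13:30–13:40, 13:50–14:20, 14:30–15:30, 15:50–17:00.
Vera ∩ Callum ∩ Oren: 11:50–12:30, 12:40–12:50, 13:30–13:40, 13:50–14:00, 15:50–16:00, 16:30–17:00.
Restricted to 11:50–15:10: 11:50–12:30, 12:40–12:50, 13:30–13:40, 13:50–14:00.
Common window lengths: 40, 10, 10, 10 min; longest is 40.

40 minutes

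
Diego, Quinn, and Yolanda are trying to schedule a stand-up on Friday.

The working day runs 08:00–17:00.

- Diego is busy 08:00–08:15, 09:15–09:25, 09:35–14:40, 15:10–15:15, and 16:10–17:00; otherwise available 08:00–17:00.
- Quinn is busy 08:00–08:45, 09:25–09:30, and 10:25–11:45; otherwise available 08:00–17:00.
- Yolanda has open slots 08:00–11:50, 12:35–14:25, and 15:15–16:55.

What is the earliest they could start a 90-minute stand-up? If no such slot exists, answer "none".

Diego free within 08:00–17:00: 08:15–09:15, 09:25–09:35, 14:40–15:10, 15:15–16:10.
Quinn free within 08:00–17:00: 08:45–09:25, 09:30–10:25, 11:45–17:00.
Diego ∩ Quinn: 08:45–09:15, 09:30–09:35, 14:40–15:10, 15:15–16:10.
Diego ∩ Quinn ∩ Yolanda: 08:45–09:15, 09:30–09:35, 15:15–16:10.
Windows ≥ 90 min: (none).

none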